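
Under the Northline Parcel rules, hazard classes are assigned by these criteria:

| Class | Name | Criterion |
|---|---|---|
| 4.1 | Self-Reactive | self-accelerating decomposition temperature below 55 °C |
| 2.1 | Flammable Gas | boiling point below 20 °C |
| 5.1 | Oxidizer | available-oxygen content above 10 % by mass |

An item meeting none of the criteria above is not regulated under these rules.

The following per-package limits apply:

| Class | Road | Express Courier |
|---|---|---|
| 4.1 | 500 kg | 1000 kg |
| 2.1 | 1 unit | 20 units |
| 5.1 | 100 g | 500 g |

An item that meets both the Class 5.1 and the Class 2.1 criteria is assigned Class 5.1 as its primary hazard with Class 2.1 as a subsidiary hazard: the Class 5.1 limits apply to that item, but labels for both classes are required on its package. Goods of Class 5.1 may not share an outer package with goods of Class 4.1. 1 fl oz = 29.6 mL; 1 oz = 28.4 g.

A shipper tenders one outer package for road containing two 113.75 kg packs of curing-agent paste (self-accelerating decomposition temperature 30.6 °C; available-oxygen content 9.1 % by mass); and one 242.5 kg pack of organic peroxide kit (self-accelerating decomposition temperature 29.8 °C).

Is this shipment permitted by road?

The curing-agent paste has self-accelerating decomposition temperature 30.6 °C, which is < 55 °C, so it is Class 4.1 (Self-Reactive).
With self-accelerating decomposition temperature 29.8 °C (< 55 °C), the organic peroxide kit falls in Class 4.1.
Total Class 4.1: (two 113.75 kg packs = 227.5 kg) + 242.5 kg = 470 kg.
470 kg is within the road limit of 500 kg for Class 4.1.

Yes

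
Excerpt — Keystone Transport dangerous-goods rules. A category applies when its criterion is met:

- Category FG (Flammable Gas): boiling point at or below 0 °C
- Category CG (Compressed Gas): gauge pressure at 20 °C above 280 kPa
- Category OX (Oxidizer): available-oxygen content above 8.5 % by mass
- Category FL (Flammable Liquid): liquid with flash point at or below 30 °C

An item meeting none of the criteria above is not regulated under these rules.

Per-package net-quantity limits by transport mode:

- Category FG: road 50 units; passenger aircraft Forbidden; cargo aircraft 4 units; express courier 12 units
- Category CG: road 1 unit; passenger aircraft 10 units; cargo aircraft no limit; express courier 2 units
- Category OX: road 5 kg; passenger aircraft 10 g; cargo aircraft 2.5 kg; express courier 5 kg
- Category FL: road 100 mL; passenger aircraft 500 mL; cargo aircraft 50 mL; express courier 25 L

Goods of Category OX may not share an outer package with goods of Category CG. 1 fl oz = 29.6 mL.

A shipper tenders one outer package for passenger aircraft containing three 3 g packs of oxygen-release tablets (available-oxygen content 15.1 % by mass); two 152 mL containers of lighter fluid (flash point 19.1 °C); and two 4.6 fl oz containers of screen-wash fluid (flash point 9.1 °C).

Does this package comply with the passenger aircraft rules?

No

The oxygen-release tablets have available-oxygen content 15.1 % by mass, which is > 8.5 % by mass, so they are Category OX (Oxidizer).
The lighter fluid has flash point 19.1 °C, which is ≤ 30 °C, so it is Category FL (Flammable Liquid).
Screen-wash fluid: flash point 9.1 °C ≤ 30 °C → Category FL (Flammable Liquid).
Category FL net quantity: (two 152 mL containers = 304 mL) + (two 4.6 fl oz containers = 272.32 mL) = 576.32 mL.
That exceeds the Category FL passenger aircraft limit of 500 mL.
Category OX quantity: three 3 g packs = 9 g.
9 g is within the passenger aircraft limit of 10 g for Category OX.
The segregation rule (Category OX with Category CG) does not apply to Category FL with Category OX.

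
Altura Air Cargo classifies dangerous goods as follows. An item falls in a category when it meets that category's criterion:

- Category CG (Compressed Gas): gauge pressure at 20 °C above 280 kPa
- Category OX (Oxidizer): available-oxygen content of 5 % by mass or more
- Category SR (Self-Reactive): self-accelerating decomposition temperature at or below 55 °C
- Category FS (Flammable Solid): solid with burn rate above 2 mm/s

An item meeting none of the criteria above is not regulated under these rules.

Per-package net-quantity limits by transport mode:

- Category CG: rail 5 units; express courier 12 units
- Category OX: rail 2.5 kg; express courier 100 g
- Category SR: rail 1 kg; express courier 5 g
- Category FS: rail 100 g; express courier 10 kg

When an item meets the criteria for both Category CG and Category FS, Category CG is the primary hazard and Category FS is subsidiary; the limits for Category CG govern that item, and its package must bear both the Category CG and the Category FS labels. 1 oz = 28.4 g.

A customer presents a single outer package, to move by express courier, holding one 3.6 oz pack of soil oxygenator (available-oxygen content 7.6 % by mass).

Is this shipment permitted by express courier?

Soil oxygenator: available-oxygen content 7.6 % by mass ≥ 5 % by mass → Category OX (Oxidizer).
Category OX quantity: one 3.6 oz pack = 102.24 g.
102.24 g exceeds the express courier limit of 100 g for Category OX.

No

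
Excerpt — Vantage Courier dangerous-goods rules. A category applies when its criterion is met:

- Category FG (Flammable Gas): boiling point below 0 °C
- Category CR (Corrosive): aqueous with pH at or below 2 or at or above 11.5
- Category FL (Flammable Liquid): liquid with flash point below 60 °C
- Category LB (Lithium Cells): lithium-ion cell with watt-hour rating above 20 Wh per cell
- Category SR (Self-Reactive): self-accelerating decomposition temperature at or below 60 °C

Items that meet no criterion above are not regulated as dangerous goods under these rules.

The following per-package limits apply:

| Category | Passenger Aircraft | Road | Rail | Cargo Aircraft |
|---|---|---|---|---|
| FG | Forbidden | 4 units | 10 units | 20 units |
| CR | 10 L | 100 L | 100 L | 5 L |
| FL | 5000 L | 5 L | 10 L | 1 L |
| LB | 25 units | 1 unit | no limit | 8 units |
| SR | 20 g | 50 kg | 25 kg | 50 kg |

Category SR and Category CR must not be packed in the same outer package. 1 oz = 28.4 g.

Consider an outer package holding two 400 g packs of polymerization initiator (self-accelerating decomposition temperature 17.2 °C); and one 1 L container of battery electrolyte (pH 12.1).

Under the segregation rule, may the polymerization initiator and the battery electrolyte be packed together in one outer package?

No

With self-accelerating decomposition temperature 17.2 °C (≤ 60 °C), the polymerization initiator falls in Category SR.
With pH 12.1 (≥ 11.5), the battery electrolyte falls in Category CR.
Category SR and Category CR may not share an outer package.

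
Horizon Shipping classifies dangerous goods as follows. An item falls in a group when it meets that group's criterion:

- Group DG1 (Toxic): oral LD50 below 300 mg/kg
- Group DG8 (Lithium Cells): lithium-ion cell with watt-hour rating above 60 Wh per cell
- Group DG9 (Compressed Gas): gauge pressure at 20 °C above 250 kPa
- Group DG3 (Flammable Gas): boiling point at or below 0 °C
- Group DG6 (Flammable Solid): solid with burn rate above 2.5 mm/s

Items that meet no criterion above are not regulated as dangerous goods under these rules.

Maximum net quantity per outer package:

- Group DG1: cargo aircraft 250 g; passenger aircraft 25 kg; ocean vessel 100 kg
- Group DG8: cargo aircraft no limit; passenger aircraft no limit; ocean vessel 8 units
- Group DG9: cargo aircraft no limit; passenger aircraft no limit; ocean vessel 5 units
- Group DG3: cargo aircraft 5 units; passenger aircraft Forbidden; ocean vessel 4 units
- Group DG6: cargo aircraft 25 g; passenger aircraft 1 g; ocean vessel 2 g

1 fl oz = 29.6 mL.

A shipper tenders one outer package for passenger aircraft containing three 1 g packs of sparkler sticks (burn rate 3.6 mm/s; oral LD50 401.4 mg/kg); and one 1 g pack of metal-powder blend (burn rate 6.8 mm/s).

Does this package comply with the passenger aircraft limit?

No

With burn rate 3.6 mm/s (> 2.5 mm/s), the sparkler sticks fall in Group DG6.
Burn rate 6.8 mm/s meets the Group DG6 criterion (Flammable Solid), so the metal-powder blend is Group DG6.
Total Group DG6: (three 1 g packs = 3 g) + 1 g = 4 g.
4 g > 1 g (passenger aircraft limit, Group DG6) — over the limit.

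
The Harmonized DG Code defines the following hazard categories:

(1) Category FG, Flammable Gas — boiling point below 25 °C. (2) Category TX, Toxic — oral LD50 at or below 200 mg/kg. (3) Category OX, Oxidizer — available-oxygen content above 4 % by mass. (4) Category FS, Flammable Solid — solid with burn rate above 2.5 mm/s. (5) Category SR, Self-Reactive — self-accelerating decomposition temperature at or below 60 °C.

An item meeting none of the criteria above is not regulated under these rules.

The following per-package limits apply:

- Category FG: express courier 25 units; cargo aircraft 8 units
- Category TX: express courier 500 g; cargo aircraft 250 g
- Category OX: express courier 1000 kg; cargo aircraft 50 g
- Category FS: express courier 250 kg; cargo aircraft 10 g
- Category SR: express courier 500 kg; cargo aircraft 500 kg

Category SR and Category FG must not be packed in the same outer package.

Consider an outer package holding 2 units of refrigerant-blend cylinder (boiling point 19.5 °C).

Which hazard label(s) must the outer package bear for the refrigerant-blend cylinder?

Category FG

With boiling point 19.5 °C (< 25 °C), the refrigerant-blend cylinder falls in Category FG.
Only the Category FG label is required.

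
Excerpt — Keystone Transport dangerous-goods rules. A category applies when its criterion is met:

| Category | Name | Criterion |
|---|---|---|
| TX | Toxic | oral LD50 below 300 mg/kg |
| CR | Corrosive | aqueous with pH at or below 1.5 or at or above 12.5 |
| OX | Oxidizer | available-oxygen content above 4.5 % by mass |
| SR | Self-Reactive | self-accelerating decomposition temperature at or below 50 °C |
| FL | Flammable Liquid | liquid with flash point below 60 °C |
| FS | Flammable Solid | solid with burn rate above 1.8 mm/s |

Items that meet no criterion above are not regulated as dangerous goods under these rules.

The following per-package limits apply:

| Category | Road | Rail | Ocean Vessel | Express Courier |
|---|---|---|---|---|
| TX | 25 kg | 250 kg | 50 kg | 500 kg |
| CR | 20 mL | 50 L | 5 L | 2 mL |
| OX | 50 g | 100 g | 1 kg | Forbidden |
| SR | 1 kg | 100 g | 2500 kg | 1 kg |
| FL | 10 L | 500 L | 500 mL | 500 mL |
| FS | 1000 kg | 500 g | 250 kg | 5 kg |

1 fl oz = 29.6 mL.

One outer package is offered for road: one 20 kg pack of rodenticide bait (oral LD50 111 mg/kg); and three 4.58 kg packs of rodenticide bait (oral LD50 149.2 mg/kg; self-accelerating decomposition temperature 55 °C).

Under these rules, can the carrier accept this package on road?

No

With oral LD50 111 mg/kg (< 300 mg/kg), the rodenticide bait falls in Category TX.
Oral LD50 149.2 mg/kg meets the Category TX criterion (Toxic), so the rodenticide bait is Category TX.
Total Category TX: 20 kg + (three 4.58 kg packs = 13.74 kg) = 33.74 kg.
33.74 kg exceeds the road limit of 25 kg for Category TX.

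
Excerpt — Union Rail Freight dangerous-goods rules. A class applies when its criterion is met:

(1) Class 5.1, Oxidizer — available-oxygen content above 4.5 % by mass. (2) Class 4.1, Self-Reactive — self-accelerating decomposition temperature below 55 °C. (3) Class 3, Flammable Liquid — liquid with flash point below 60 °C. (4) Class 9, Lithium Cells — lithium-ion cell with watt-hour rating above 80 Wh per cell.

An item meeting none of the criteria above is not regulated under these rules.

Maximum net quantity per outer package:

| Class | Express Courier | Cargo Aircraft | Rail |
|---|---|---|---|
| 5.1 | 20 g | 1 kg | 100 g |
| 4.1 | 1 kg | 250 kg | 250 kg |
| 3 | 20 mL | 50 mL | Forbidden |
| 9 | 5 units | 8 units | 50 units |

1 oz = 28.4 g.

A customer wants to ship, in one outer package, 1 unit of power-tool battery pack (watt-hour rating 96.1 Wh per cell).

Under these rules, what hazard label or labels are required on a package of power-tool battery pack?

Class 9

The power-tool battery pack has watt-hour rating 96.1 Wh per cell, which is > 80 Wh per cell, so it is Class 9 (Lithium Cells).
Only the Class 9 label is required.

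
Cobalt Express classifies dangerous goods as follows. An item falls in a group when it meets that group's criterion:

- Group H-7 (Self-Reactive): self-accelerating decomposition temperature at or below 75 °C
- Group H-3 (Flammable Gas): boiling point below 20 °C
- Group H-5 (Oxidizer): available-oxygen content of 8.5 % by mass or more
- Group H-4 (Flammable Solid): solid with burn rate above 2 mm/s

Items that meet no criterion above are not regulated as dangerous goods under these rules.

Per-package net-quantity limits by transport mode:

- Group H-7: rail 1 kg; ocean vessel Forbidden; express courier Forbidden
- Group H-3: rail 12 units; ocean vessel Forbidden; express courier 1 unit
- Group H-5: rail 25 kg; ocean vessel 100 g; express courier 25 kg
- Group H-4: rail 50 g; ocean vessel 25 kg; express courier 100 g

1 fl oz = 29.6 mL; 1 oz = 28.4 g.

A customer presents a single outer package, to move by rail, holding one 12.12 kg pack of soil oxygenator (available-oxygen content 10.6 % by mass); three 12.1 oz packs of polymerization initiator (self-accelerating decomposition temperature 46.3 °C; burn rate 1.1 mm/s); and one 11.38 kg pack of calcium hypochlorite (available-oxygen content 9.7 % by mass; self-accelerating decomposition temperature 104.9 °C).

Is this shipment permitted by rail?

Available-oxygen content 10.6 % by mass meets the Group H-5 criterion (Oxidizer), so the soil oxygenator is Group H-5.
Self-accelerating decomposition temperature 46.3 °C meets the Group H-7 criterion (Self-Reactive), so the polymerization initiator is Group H-7.
Available-oxygen content 9.7 % by mass meets the Group H-5 criterion (Oxidizer), so the calcium hypochlorite is Group H-5.
Total Group H-5: 12.12 kg + 11.38 kg = 23.5 kg.
23.5 kg is within the rail limit of 25 kg for Group H-5.
Group H-7 quantity: three 12.1 oz packs = 1030.92 g.
That exceeds the Group H-7 rail limit of 1 kg.

No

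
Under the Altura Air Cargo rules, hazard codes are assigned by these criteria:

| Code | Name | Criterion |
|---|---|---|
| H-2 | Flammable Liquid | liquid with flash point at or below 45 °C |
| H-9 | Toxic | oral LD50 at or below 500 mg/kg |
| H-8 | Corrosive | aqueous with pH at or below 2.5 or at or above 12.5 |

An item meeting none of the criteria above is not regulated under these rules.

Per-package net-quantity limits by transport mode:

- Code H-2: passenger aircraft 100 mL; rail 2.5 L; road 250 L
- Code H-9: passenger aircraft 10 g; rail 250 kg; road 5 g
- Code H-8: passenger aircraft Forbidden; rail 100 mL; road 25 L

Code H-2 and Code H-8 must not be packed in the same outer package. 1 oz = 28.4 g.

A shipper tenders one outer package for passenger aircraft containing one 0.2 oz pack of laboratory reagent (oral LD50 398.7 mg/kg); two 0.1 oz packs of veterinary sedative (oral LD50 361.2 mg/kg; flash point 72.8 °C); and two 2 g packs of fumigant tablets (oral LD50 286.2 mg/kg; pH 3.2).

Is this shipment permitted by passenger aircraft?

With oral LD50 398.7 mg/kg (≤ 500 mg/kg), the laboratory reagent falls in Code H-9.
Oral LD50 361.2 mg/kg meets the Code H-9 criterion (Toxic), so the veterinary sedative is Code H-9.
Oral LD50 286.2 mg/kg meets the Code H-9 criterion (Toxic), so the fumigant tablets are Code H-9.
Code H-9 net quantity: (one 0.2 oz pack = 5.68 g) + (two 0.1 oz packs = 5.68 g) + (two 2 g packs = 4 g) = 15.36 g.
15.36 g > 10 g (passenger aircraft limit, Code H-9) — over the limit.

No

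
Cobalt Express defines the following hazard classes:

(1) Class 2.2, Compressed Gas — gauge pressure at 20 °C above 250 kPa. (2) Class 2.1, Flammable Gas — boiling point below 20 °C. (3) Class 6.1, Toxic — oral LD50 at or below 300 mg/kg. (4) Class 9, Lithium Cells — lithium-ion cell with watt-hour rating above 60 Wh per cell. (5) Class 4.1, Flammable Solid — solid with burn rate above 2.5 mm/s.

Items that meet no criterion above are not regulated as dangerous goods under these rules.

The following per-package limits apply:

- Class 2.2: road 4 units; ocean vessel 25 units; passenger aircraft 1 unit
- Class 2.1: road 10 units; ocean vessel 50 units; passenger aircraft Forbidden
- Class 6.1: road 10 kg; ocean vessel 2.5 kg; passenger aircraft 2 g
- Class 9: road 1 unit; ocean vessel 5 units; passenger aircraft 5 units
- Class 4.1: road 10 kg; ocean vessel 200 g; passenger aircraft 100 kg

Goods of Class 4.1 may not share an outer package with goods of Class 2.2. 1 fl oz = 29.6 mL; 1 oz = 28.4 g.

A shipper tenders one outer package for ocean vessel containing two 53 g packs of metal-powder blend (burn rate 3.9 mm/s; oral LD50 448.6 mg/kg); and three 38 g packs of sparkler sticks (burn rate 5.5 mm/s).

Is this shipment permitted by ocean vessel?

No

Burn rate 3.9 mm/s meets the Class 4.1 criterion (Flammable Solid), so the metal-powder blend is Class 4.1.
Burn rate 5.5 mm/s meets the Class 4.1 criterion (Flammable Solid), so the sparkler sticks are Class 4.1.
Total Class 4.1: (two 53 g packs = 106 g) + (three 38 g packs = 114 g) = 220 g.
That exceeds the Class 4.1 ocean vessel limit of 200 g.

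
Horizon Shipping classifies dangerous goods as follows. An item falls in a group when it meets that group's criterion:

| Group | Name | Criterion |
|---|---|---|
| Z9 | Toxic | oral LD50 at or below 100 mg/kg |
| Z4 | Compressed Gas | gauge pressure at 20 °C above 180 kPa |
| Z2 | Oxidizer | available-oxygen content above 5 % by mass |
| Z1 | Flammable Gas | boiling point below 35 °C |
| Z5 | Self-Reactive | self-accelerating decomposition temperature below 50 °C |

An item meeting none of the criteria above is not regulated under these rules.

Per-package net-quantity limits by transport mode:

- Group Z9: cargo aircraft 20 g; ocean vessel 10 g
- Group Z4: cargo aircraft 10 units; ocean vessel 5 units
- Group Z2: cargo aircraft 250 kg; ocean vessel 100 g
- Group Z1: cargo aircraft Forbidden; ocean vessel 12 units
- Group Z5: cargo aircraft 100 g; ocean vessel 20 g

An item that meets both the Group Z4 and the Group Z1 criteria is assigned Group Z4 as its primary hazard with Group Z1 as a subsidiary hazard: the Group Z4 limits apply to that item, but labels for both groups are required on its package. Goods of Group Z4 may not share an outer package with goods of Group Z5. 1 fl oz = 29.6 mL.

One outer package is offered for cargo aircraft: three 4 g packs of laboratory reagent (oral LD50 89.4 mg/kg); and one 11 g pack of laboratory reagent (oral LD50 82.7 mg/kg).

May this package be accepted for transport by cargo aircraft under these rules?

Laboratory reagent: oral LD50 89.4 mg/kg ≤ 100 mg/kg → Group Z9 (Toxic).
Oral LD50 82.7 mg/kg meets the Group Z9 criterion (Toxic), so the laboratory reagent is Group Z9.
Group Z9 net quantity: (three 4 g packs = 12 g) + 11 g = 23 g.
23 g exceeds the cargo aircraft limit of 20 g for Group Z9.

No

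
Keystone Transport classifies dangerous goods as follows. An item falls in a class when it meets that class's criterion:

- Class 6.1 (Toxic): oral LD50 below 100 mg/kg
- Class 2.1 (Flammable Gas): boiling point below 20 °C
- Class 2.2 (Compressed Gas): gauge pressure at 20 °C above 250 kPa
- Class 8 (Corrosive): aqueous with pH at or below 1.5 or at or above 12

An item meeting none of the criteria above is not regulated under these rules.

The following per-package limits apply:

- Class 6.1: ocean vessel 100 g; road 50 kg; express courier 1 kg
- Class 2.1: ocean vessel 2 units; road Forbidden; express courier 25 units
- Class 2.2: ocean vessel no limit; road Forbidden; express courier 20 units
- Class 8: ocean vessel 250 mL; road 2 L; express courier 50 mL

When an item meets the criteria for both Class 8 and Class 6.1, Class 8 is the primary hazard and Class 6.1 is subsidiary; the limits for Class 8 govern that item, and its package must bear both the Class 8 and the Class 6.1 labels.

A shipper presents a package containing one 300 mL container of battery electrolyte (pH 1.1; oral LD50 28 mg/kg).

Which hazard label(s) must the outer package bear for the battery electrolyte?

Class 6.1 and 8

pH 1.1 meets the Class 8 criterion (Corrosive), so the battery electrolyte is Class 8.
Oral LD50 28 mg/kg meets the Class 6.1 criterion (Toxic), so the battery electrolyte is Class 6.1.
By the precedence rule Class 8 is primary and Class 6.1 is subsidiary, and that rule requires both labels on the package.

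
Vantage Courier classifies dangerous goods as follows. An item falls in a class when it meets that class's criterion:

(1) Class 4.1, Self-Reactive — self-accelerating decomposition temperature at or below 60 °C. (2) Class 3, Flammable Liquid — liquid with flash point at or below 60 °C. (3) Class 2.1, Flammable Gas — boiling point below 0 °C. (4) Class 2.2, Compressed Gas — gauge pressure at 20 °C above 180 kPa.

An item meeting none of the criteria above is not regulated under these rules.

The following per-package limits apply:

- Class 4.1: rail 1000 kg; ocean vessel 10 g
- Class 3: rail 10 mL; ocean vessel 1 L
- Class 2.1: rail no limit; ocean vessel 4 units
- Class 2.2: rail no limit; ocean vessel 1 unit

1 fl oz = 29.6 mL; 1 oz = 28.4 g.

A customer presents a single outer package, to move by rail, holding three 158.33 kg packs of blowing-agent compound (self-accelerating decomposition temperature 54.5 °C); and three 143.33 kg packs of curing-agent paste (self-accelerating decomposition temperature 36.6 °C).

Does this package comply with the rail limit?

Self-accelerating decomposition temperature 54.5 °C meets the Class 4.1 criterion (Self-Reactive), so the blowing-agent compound is Class 4.1.
The curing-agent paste has self-accelerating decomposition temperature 36.6 °C, which is ≤ 60 °C, so it is Class 4.1 (Self-Reactive).
Class 4.1 net quantity: (three 158.33 kg packs = 474.99 kg) + (three 143.33 kg packs = 429.99 kg) = 904.98 kg.
904.98 kg ≤ 1000 kg (rail limit, Class 4.1) — within limit.

Yes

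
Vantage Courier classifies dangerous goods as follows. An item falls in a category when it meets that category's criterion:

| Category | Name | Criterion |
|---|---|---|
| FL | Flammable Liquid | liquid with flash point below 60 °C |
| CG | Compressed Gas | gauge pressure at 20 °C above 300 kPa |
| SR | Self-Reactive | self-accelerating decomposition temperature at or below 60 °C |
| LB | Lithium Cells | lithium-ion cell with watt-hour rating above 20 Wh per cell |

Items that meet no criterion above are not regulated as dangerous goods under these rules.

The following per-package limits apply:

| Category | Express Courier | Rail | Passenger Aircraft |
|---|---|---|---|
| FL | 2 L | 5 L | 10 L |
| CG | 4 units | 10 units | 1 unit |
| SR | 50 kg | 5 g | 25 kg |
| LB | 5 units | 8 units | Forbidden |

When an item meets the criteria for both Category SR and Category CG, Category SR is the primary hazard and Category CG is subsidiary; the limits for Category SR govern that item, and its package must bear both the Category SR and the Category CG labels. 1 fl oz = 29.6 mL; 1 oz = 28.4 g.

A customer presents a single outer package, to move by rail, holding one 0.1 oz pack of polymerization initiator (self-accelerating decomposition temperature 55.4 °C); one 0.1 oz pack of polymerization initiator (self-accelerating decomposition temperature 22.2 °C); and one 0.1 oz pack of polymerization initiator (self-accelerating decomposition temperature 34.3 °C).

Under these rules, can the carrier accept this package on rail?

Self-accelerating decomposition temperature 55.4 °C meets the Category SR criterion (Self-Reactive), so the polymerization initiator is Category SR.
Polymerization initiator: self-accelerating decomposition temperature 22.2 °C ≤ 60 °C → Category SR (Self-Reactive).
The polymerization initiator has self-accelerating decomposition temperature 34.3 °C, which is ≤ 60 °C, so it is Category SR (Self-Reactive).
Total Category SR: (one 0.1 oz pack = 2.84 g) + (one 0.1 oz pack = 2.84 g) + (one 0.1 oz pack = 2.84 g) = 8.52 g.
That exceeds the Category SR rail limit of 5 g.

No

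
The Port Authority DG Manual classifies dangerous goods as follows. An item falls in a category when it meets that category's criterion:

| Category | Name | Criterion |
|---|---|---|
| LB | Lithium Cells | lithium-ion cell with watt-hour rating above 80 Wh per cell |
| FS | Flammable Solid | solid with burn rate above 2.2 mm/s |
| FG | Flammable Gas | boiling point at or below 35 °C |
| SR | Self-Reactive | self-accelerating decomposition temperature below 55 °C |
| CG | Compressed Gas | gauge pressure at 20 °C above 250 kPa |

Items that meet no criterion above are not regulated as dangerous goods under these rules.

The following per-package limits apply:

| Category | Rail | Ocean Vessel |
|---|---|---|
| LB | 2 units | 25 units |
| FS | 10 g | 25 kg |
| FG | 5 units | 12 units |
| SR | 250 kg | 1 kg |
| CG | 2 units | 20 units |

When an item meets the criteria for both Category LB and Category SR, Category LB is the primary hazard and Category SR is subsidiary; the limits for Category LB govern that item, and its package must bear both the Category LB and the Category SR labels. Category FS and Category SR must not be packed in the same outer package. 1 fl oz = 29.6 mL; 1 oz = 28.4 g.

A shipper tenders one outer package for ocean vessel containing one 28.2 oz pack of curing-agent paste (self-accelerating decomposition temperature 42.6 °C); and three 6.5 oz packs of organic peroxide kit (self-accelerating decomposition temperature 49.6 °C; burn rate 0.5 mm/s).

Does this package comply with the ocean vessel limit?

With self-accelerating decomposition temperature 42.6 °C (< 55 °C), the curing-agent paste falls in Category SR.
Self-accelerating decomposition temperature 49.6 °C meets the Category SR criterion (Self-Reactive), so the organic peroxide kit is Category SR.
Total Category SR: (one 28.2 oz pack = 800.88 g) + (three 6.5 oz packs = 553.8 g) = 1354.68 g.
1354.68 g exceeds the ocean vessel limit of 1 kg for Category SR.

No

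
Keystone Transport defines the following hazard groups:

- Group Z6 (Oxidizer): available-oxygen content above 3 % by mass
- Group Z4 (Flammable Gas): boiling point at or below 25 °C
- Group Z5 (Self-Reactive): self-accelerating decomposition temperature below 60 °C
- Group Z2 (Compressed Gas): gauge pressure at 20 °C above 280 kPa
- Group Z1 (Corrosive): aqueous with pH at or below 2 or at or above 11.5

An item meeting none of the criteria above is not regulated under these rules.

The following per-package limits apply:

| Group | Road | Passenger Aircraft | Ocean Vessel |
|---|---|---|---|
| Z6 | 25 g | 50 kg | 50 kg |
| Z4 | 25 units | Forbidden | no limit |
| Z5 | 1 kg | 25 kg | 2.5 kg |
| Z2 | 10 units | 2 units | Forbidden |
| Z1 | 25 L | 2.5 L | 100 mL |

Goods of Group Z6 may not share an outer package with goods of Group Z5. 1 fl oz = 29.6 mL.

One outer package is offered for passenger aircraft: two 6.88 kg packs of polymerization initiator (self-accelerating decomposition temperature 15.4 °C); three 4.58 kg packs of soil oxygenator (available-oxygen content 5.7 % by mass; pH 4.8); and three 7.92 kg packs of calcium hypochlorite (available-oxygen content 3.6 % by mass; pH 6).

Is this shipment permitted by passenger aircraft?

No

Self-accelerating decomposition temperature 15.4 °C meets the Group Z5 criterion (Self-Reactive), so the polymerization initiator is Group Z5.
Soil oxygenator: available-oxygen content 5.7 % by mass > 3 % by mass → Group Z6 (Oxidizer).
Available-oxygen content 3.6 % by mass meets the Group Z6 criterion (Oxidizer), so the calcium hypochlorite is Group Z6.
Group Z6 net quantity: (three 4.58 kg packs = 13.74 kg) + (three 7.92 kg packs = 23.76 kg) = 37.5 kg.
That is within the Group Z6 passenger aircraft limit of 50 kg.
Group Z5 quantity: two 6.88 kg packs = 13.76 kg.
13.76 kg ≤ 25 kg (passenger aircraft limit, Group Z5) — within limit.
Group Z6 and Group Z5 may not share an outer package.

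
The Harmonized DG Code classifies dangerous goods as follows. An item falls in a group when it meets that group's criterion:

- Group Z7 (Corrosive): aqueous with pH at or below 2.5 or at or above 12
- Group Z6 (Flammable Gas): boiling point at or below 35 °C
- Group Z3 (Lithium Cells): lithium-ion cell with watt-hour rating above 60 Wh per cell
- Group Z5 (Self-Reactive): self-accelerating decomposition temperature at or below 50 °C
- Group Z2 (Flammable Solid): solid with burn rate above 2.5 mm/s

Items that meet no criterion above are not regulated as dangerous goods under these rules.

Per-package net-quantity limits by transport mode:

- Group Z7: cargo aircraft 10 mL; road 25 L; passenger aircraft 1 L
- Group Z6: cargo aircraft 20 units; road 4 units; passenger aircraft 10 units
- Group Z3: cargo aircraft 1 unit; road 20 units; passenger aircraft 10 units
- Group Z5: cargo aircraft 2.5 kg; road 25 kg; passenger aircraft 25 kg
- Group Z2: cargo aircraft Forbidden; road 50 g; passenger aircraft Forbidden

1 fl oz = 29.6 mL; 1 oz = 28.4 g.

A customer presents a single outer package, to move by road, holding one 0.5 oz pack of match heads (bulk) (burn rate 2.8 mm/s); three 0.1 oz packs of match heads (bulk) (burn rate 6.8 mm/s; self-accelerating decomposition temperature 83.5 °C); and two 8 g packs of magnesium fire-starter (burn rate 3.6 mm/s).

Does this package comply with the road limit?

Burn rate 2.8 mm/s meets the Group Z2 criterion (Flammable Solid), so the match heads (bulk) are Group Z2.
With burn rate 6.8 mm/s (> 2.5 mm/s), the match heads (bulk) fall in Group Z2.
Burn rate 3.6 mm/s meets the Group Z2 criterion (Flammable Solid), so the magnesium fire-starter is Group Z2.
Total Group Z2: (one 0.5 oz pack = 14.2 g) + (three 0.1 oz packs = 8.52 g) + (two 8 g packs = 16 g) = 38.72 g.
That is within the Group Z2 road limit of 50 g.

Yes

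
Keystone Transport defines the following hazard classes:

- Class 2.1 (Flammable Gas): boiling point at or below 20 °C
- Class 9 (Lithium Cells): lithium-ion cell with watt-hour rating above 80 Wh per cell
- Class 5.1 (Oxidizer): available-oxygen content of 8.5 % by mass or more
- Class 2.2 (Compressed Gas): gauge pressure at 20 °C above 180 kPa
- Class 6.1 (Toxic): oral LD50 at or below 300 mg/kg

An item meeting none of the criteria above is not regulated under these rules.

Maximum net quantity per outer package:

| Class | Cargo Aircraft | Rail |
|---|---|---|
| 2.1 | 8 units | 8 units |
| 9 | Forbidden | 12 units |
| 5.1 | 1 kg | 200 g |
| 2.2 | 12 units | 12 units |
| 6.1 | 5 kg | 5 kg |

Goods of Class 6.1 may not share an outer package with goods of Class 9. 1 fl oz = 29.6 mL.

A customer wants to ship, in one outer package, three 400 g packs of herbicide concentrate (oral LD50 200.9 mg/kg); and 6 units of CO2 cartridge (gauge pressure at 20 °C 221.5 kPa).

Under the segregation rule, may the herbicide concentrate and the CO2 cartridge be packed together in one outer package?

Yes

The herbicide concentrate has oral LD50 200.9 mg/kg, which is ≤ 300 mg/kg, so it is Class 6.1 (Toxic).
CO2 cartridge: gauge pressure at 20 °C 221.5 kPa > 180 kPa → Class 2.2 (Compressed Gas).
No segregation rule bars Class 6.1 with Class 2.2.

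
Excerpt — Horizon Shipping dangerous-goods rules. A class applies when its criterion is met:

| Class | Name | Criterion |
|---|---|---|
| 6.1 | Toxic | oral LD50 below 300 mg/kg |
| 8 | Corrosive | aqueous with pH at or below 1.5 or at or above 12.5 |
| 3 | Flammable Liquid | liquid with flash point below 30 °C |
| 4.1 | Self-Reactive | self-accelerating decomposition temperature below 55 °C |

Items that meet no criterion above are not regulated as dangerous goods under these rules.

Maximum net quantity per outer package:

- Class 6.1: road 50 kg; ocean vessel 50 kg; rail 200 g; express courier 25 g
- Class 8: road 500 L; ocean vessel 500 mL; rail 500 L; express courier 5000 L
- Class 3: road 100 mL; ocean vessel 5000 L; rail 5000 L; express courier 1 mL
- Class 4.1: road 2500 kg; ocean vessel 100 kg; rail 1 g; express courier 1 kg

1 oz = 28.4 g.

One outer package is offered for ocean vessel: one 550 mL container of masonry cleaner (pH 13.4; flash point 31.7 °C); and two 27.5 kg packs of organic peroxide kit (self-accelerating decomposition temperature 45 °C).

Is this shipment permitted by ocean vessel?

The masonry cleaner has pH 13.4, which is ≥ 12.5, so it is Class 8 (Corrosive).
With self-accelerating decomposition temperature 45 °C (< 55 °C), the organic peroxide kit falls in Class 4.1.
Class 8 quantity: 550 mL.
550 mL > 500 mL (ocean vessel limit, Class 8) — over the limit.
Class 4.1 quantity: two 27.5 kg packs = 55 kg.
55 kg ≤ 100 kg (ocean vessel limit, Class 4.1) — within limit.

No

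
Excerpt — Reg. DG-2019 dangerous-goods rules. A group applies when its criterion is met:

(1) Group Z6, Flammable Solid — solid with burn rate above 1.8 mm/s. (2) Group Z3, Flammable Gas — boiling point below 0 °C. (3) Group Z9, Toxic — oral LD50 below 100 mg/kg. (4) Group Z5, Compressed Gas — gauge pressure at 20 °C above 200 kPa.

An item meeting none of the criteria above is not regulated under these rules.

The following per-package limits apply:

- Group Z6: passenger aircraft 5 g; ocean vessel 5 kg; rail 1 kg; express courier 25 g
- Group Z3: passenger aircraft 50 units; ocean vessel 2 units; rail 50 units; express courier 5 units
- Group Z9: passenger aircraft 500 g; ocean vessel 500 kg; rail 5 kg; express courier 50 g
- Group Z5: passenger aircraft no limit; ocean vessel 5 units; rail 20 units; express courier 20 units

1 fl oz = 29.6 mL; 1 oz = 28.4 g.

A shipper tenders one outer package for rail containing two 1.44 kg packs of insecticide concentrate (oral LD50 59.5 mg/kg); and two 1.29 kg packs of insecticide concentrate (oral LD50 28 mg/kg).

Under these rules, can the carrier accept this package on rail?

The insecticide concentrate has oral LD50 59.5 mg/kg, which is < 100 mg/kg, so it is Group Z9 (Toxic).
The insecticide concentrate has oral LD50 28 mg/kg, which is < 100 mg/kg, so it is Group Z9 (Toxic).
Group Z9 net quantity: (two 1.44 kg packs = 2.88 kg) + (two 1.29 kg packs = 2.58 kg) = 5.46 kg.
5.46 kg > 5 kg (rail limit, Group Z9) — over the limit.

No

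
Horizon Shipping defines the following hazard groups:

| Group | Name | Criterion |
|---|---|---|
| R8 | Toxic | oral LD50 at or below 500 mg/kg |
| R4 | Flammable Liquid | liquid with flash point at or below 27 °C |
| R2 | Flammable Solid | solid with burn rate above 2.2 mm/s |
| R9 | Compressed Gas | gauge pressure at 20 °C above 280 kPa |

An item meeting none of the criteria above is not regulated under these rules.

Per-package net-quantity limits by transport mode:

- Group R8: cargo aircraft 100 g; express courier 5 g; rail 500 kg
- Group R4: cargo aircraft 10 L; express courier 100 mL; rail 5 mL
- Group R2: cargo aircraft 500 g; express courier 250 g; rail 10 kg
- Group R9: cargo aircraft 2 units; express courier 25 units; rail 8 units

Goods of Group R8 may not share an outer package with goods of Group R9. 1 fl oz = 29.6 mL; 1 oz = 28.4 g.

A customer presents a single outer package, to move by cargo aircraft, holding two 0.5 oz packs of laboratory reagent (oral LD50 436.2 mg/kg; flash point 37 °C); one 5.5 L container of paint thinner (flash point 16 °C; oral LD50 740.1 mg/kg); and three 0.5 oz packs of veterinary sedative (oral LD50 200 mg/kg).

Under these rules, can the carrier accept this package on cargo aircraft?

Yes

With oral LD50 436.2 mg/kg (≤ 500 mg/kg), the laboratory reagent falls in Group R8.
Paint thinner: flash point 16 °C ≤ 27 °C → Group R4 (Flammable Liquid).
Oral LD50 200 mg/kg meets the Group R8 criterion (Toxic), so the veterinary sedative is Group R8.
Group R8 net quantity: (two 0.5 oz packs = 28.4 g) + (three 0.5 oz packs = 42.6 g) = 71 g.
That is within the Group R8 cargo aircraft limit of 100 g.
Group R4 quantity: 5.5 L.
5.5 L ≤ 10 L (cargo aircraft limit, Group R4) — within limit.
The segregation rule (Group R8 with Group R9) does not apply to Group R8 with Group R4.
Every hazard group is within its cargo aircraft limit and no segregation rule is violated.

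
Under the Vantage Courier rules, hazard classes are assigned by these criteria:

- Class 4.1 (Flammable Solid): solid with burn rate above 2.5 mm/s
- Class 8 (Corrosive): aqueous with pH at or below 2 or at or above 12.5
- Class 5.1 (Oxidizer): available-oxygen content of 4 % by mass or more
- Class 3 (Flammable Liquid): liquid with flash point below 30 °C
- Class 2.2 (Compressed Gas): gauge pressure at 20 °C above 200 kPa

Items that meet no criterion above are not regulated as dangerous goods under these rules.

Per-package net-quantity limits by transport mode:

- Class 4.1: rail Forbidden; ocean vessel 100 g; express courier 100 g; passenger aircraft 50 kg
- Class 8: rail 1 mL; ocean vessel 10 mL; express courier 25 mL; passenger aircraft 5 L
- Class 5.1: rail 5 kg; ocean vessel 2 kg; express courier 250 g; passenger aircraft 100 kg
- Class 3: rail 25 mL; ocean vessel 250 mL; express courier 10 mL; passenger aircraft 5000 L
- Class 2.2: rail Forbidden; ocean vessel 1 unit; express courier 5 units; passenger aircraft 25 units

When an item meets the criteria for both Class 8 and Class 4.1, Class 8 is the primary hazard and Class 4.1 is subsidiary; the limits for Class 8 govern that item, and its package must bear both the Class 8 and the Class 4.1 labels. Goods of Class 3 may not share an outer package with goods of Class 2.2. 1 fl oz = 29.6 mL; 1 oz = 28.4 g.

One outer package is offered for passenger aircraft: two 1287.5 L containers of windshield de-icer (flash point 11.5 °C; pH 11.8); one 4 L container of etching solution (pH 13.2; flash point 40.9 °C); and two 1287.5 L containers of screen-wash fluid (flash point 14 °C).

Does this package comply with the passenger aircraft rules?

No

Flash point 11.5 °C meets the Class 3 criterion (Flammable Liquid), so the windshield de-icer is Class 3.
With pH 13.2 (≥ 12.5), the etching solution falls in Class 8.
With flash point 14 °C (< 30 °C), the screen-wash fluid falls in Class 3.
Class 3 net quantity: (two 1287.5 L containers = 2575 L) + (two 1287.5 L containers = 2575 L) = 5150 L.
That exceeds the Class 3 passenger aircraft limit of 5000 L.
Class 8 quantity: 4 L.
4 L is within the passenger aircraft limit of 5 L for Class 8.
The segregation rule (Class 3 with Class 2.2) does not apply to Class 3 with Class 8.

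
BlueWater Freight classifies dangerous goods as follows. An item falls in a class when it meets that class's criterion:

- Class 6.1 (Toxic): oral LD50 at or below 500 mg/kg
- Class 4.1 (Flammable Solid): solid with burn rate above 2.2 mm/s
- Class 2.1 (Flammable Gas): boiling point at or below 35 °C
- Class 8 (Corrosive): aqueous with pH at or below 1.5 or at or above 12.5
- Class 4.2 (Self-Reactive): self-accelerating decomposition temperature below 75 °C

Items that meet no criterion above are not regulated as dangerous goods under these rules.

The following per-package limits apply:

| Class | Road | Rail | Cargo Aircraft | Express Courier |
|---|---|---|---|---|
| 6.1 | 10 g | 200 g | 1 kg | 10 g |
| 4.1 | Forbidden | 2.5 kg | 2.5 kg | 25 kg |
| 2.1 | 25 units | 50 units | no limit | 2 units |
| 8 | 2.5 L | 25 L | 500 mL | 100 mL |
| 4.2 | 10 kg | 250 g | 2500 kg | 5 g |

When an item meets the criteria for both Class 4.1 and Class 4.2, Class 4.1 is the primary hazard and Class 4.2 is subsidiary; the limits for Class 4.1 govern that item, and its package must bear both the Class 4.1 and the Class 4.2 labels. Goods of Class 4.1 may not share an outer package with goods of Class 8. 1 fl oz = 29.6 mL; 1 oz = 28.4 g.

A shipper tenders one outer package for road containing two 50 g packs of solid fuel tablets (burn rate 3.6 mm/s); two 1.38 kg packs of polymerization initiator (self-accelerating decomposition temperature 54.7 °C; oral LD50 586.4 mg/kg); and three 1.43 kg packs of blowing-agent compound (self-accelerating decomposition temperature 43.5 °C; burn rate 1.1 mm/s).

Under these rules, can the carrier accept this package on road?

No

Solid fuel tablets: burn rate 3.6 mm/s > 2.2 mm/s → Class 4.1 (Flammable Solid).
Self-accelerating decomposition temperature 54.7 °C meets the Class 4.2 criterion (Self-Reactive), so the polymerization initiator is Class 4.2.
The blowing-agent compound has self-accelerating decomposition temperature 43.5 °C, which is < 75 °C, so it is Class 4.2 (Self-Reactive).
Total Class 4.2: (two 1.38 kg packs = 2.76 kg) + (three 1.43 kg packs = 4.29 kg) = 7.05 kg.
7.05 kg is within the road limit of 10 kg for Class 4.2.
Class 4.1 quantity: two 50 g packs = 100 g.
By road, Class 4.1 is Forbidden regardless of quantity.
The segregation rule (Class 4.1 with Class 8) does not apply to Class 4.2 with Class 4.1.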